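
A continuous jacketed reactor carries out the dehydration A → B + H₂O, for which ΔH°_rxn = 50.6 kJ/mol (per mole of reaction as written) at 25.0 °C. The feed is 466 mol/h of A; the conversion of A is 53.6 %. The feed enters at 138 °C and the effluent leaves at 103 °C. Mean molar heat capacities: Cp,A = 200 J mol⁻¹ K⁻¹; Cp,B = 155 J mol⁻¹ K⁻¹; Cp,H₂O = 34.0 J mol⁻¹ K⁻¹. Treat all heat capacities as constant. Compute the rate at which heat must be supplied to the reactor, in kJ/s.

Q_in = 2.55 kJ/s

Extent of reaction ξ = 0.536 × 466 = 249.78 mol/h
Reaction term: ξ·ΔH°_rxn = 249.78 × 50.6 = 12639 kJ/h
Sensible, feed 138→25 °C: -10532 kJ/h
Outlet flows (mol/h): A 216.22, B 249.78, H₂O 249.78
Sensible, products 25→103 °C: 7055.3 kJ/h
Q = ΔH = 9162.4 kJ/h = 2.5451 kW
Heat supplied = 2.5451 kJ/s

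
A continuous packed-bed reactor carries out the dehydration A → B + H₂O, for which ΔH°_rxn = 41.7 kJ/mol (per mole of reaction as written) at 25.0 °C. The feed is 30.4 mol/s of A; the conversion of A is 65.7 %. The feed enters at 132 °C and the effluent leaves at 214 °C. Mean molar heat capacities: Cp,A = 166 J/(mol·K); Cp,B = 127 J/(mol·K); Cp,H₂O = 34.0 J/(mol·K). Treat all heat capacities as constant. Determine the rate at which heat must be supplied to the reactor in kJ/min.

Extent of reaction ξ = 0.657 × 30.4 = 19.973 mol/s
Reaction term: ξ·ΔH°_rxn = 19.973 × 41.7 = 832.87 kJ/s
Sensible, feed 132→25 °C: -539.96 kJ/s
Outlet flows (mol/s): A 10.427, B 19.973, H₂O 19.973
Sensible, products 25→214 °C: 934.9 kJ/s
Q = ΔH = 1227.8 kJ/s = 1227.8 kW
Heat supplied = 73668 kJ/min

Q_in = 73700 kJ/min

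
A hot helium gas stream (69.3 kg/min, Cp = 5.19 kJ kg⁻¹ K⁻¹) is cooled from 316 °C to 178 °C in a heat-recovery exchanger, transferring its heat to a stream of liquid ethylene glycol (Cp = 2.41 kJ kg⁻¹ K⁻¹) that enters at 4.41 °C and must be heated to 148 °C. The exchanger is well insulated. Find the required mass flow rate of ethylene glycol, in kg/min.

Heat released by hot stream: Q = 69.3 × 5.19 × (316 − 178) = 49634 kJ/min
Energy balance on cold side (adiabatic exchanger): Q = ṁ_c·Cp_c·(T_c,out − T_c,in)
ṁ_c = 49634 / [2.41 × (148 − 4.41)] = 143.43 kg/min

ṁ_c = 143 kg/min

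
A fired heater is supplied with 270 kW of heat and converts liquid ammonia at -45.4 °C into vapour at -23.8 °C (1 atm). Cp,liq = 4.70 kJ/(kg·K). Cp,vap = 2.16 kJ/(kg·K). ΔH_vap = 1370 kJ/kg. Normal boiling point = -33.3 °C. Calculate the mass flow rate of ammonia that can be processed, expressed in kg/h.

ṁ = 672 kg/h

Δh = 4.70×(-33.3−-45.4) + 1370 + 2.16×(-23.8−-33.3) = 1447.4 kJ/kg
Q = 270 kW = 270 kJ/s = 972000 kJ/h
ṁ = Q/Δh = 972000 / 1447.4 = 671.55 kg/h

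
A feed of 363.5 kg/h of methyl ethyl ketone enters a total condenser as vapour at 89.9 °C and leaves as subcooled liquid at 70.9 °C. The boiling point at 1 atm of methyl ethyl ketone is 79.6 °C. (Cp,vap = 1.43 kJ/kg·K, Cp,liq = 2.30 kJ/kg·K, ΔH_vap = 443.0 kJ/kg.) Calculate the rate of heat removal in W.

vapour 89.9→79.6 °C: -14.729 kJ/kg
condensation at 79.6 °C: -443 kJ/kg
liquid 79.6→70.9 °C: -20.01 kJ/kg
Δh = -14.729 + -443 + -20.01 = -477.74 kJ/kg
Q = ṁ·Δh = 363.5 kg/h × -477.74 kJ/kg = -173660 kJ/h
|Q| = 48.238 kW = 48238 W

Q_c = 48200 W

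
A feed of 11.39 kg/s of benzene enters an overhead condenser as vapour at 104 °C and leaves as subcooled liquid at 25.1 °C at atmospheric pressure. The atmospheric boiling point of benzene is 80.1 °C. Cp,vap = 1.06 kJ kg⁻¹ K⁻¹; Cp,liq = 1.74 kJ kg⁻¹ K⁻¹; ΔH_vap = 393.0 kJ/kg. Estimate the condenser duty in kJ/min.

vapour 104→80.1 °C: -25.334 kJ/kg
condensation at 80.1 °C: -393 kJ/kg
liquid 80.1→25.1 °C: -95.7 kJ/kg
Δh = -25.334 + -393 + -95.7 = -514.03 kJ/kg
Q = ṁ·Δh = 11.39 kg/s × -514.03 kJ/kg = -5854.8 kJ/s
|Q| = 5854.8 kW = 351290 kJ/min

Q_c = 351000 kJ/min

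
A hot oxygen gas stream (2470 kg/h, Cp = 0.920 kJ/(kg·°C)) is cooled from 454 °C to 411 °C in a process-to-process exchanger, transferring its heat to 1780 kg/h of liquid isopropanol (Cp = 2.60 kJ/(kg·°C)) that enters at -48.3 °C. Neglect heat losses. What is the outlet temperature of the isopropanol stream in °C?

T_c,out = -27.2 °C

Heat released by hot stream: Q = 2470 × 0.920 × (454 − 411) = 97713 kJ/h
Energy balance on cold side (adiabatic exchanger): Q = ṁ_c·Cp_c·(T_c,out − T_c,in)
T_c,out = -48.3 + 97713/(1780 × 2.60) = -27.187 °C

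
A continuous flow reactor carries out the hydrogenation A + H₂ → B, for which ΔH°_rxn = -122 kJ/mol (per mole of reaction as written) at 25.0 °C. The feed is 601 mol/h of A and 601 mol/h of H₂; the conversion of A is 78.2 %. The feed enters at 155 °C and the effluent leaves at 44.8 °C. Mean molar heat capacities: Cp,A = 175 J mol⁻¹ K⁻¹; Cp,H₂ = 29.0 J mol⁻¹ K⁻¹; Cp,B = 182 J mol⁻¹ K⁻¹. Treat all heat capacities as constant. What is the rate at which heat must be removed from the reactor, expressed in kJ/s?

Extent of reaction ξ = 0.782 × 601 = 469.98 mol/h
Reaction term: ξ·ΔH°_rxn = 469.98 × -122 = -57338 kJ/h
Sensible, feed 155→25 °C: -15939 kJ/h
Outlet flows (mol/h): A 131.02, H₂ 131.02, B 469.98
Sensible, products 25→44.8 °C: 2222.8 kJ/h
Q = ΔH = -71053 kJ/h = -19.737 kW
Heat removed = 19.737 kJ/s

Q_out = 19.7 kJ/s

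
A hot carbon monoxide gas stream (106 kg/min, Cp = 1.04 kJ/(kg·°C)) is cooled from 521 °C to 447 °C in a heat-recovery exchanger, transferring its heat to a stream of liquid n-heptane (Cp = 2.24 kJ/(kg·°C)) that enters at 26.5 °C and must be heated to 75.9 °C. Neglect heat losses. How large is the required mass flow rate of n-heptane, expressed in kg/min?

Heat released by hot stream: Q = 106 × 1.04 × (521 − 447) = 8157.8 kJ/min
Energy balance on cold side (adiabatic exchanger): Q = ṁ_c·Cp_c·(T_c,out − T_c,in)
ṁ_c = 8157.8 / [2.24 × (75.9 − 26.5)] = 73.722 kg/min

ṁ_c = 73.7 kg/min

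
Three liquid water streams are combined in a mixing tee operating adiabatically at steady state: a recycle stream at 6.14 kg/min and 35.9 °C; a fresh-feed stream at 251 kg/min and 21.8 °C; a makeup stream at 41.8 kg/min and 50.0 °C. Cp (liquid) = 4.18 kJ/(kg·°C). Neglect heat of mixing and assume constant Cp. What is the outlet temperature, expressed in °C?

Energy balance with Q = 0: Σ ṁᵢCp,ᵢ(T_out − Tᵢ) = 0
T_out = Σ ṁᵢCp,ᵢTᵢ / Σ ṁᵢCp,ᵢ
      = 32530 / 1249.6 = 26.033 °C

T_out = 26.0 °C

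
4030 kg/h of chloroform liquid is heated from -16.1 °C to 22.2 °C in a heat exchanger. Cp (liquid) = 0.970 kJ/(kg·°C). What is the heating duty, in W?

Q = ṁ·Cp·ΔT = 4030 × 0.970 × (22.2 − -16.1) = 149720 kJ/h
Converting: 149720 / 3600 s = 41.588 kW
Heating duty = 41588 W

Q = 41600 W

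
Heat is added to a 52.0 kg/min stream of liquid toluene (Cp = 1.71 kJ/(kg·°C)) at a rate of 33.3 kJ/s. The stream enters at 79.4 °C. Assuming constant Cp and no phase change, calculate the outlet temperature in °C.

T_out = 102 °C

Q = 33.3 kJ/s = 1998 kJ/min
ΔT = Q/(ṁ·Cp) = 1998/(52.0×1.71) = 22.47 K
T_out = 79.4 + 22.47 = 101.87 °C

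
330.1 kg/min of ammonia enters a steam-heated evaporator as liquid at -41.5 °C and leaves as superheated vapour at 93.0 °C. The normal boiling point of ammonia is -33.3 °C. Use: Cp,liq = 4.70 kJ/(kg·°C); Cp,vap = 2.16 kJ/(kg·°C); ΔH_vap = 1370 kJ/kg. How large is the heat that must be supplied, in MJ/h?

Q = 33300 MJ/h

liquid -41.5→-33.3 °C: 38.54 kJ/kg
vaporisation at -33.3 °C: 1370 kJ/kg
vapour -33.3→93.0 °C: 272.81 kJ/kg
Δh = 38.54 + 1370 + 272.81 = 1681.3 kJ/kg
Q = ṁ·Δh = 330.1 kg/min × 1681.3 kJ/kg = 555010 kJ/min
|Q| = 9250.2 kW = 33301 MJ/h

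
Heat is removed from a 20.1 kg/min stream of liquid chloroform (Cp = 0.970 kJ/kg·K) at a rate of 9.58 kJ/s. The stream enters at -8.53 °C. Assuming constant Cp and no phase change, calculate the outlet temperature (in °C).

Q = 9.58 kJ/s = 574.8 kJ/min
ΔT = Q/(ṁ·Cp) = 574.8/(20.1×0.970) = 29.481 K
T_out = -8.53 − 29.481 = -38.011 °C

T_out = -38.0 °C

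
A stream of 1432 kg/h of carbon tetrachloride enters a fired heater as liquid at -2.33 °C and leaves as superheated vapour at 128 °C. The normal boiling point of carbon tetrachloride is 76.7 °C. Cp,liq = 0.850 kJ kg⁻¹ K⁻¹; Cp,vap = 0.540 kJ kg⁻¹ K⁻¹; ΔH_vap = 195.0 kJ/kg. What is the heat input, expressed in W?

Q = 115000 W

liquid -2.33→76.7 °C: 67.175 kJ/kg
vaporisation at 76.7 °C: 195 kJ/kg
vapour 76.7→128 °C: 27.702 kJ/kg
Δh = 67.175 + 195 + 27.702 = 289.88 kJ/kg
Q = ṁ·Δh = 1432 kg/h × 289.88 kJ/kg = 415100 kJ/h
|Q| = 115.31 kW = 115310 W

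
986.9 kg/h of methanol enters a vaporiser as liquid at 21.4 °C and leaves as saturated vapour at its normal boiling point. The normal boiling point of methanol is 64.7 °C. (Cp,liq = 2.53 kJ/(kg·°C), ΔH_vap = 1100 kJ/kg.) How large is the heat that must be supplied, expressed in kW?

Q = 332 kW

liquid 21.4→64.7 °C: 109.55 kJ/kg
vaporisation at 64.7 °C: 1100 kJ/kg
Δh = 109.55 + 1100 = 1209.5 kJ/kg
Q = ṁ·Δh = 986.9 kg/h × 1209.5 kJ/kg = 1.1937e+06 kJ/h
|Q| = 331.58 kW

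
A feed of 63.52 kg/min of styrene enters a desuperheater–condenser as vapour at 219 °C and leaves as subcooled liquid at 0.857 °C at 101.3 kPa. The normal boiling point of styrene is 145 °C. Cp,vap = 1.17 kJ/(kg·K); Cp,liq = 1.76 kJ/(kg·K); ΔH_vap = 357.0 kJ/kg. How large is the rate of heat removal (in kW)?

vapour 219→145 °C: -86.58 kJ/kg
condensation at 145 °C: -357 kJ/kg
liquid 145→0.857 °C: -253.69 kJ/kg
Δh = -86.58 + -357 + -253.69 = -697.27 kJ/kg
Q = ṁ·Δh = 63.52 kg/min × -697.27 kJ/kg = -44291 kJ/min
|Q| = 738.18 kW

Q_c = 738 kW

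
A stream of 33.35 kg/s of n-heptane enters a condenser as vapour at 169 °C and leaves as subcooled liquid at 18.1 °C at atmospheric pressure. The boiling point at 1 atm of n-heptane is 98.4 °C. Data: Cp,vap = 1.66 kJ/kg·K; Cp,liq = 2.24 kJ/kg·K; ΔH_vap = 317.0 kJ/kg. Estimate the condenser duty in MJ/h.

Q_c = 73700 MJ/h

vapour 169→98.4 °C: -117.2 kJ/kg
condensation at 98.4 °C: -317 kJ/kg
liquid 98.4→18.1 °C: -179.87 kJ/kg
Δh = -117.2 + -317 + -179.87 = -614.07 kJ/kg
Q = ṁ·Δh = 33.35 kg/s × -614.07 kJ/kg = -20479 kJ/s
|Q| = 20479 kW = 73725 MJ/h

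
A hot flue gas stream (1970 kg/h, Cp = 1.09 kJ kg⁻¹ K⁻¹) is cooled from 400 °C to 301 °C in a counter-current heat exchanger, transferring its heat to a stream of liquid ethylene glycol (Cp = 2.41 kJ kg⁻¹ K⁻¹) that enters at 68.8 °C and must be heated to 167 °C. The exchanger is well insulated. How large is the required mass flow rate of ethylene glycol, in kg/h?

Heat released by hot stream: Q = 1970 × 1.09 × (400 − 301) = 212580 kJ/h
Energy balance on cold side (adiabatic exchanger): Q = ṁ_c·Cp_c·(T_c,out − T_c,in)
ṁ_c = 212580 / [2.41 × (167 − 68.8)] = 898.25 kg/h

ṁ_c = 898 kg/h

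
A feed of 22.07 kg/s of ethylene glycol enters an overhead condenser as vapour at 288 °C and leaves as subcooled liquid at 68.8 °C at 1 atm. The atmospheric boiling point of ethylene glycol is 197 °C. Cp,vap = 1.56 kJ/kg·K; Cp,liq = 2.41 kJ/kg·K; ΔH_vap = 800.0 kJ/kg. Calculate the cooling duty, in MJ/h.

Q_c = 99400 MJ/h

vapour 288→197 °C: -141.96 kJ/kg
condensation at 197 °C: -800 kJ/kg
liquid 197→68.8 °C: -308.96 kJ/kg
Δh = -141.96 + -800 + -308.96 = -1250.9 kJ/kg
Q = ṁ·Δh = 22.07 kg/s × -1250.9 kJ/kg = -27608 kJ/s
|Q| = 27608 kW = 99388 MJ/h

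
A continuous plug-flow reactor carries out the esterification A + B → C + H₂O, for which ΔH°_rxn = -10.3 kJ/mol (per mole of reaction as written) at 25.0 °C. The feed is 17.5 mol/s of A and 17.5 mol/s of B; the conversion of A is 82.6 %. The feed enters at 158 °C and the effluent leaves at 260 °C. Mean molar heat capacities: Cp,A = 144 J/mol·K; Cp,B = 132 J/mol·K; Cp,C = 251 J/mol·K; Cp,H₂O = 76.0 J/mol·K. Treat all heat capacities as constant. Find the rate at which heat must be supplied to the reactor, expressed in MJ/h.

Q_in = 1860 MJ/h

Extent of reaction ξ = 0.826 × 17.5 = 14.455 mol/s
Reaction term: ξ·ΔH°_rxn = 14.455 × -10.3 = -148.89 kJ/s
Sensible, feed 158→25 °C: -642.39 kJ/s
Outlet flows (mol/s): A 3.045, B 3.045, C 14.455, H₂O 14.455
Sensible, products 25→260 °C: 1308.3 kJ/s
Q = ΔH = 517.02 kJ/s = 517.02 kW
Heat supplied = 1861.3 MJ/h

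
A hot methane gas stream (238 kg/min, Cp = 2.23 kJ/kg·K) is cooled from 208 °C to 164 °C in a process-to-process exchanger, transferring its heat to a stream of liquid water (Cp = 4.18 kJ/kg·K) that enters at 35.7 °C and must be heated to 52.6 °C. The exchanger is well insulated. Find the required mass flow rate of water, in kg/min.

Heat released by hot stream: Q = 238 × 2.23 × (208 − 164) = 23353 kJ/min
Energy balance on cold side (adiabatic exchanger): Q = ṁ_c·Cp_c·(T_c,out − T_c,in)
ṁ_c = 23353 / [4.18 × (52.6 − 35.7)] = 330.58 kg/min

ṁ_c = 331 kg/min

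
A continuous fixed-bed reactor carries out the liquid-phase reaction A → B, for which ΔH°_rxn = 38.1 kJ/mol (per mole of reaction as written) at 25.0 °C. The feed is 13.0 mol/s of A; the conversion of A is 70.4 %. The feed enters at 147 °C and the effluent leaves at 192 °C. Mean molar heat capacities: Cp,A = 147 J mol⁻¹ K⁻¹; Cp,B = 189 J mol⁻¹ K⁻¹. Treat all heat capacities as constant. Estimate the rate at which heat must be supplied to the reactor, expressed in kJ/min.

Extent of reaction ξ = 0.704 × 13.0 = 9.152 mol/s
Reaction term: ξ·ΔH°_rxn = 9.152 × 38.1 = 348.69 kJ/s
Sensible, feed 147→25 °C: -233.14 kJ/s
Outlet flows (mol/s): A 3.848, B 9.152
Sensible, products 25→192 °C: 383.33 kJ/s
Q = ΔH = 498.88 kJ/s = 498.88 kW
Heat supplied = 29933 kJ/min

Q_in = 29900 kJ/min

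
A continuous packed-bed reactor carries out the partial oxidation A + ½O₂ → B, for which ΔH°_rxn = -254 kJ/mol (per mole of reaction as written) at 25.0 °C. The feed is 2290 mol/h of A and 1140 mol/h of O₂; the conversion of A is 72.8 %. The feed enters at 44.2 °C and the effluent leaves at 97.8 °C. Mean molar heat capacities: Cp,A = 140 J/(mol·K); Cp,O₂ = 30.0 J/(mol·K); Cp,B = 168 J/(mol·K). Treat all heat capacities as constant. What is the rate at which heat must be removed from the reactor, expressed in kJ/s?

Extent of reaction ξ = 0.728 × 2290 = 1667.1 mol/h
Reaction term: ξ·ΔH°_rxn = 1667.1 × -254 = -423450 kJ/h
Sensible, feed 44.2→25 °C: -6812.2 kJ/h
Outlet flows (mol/h): A 622.88, O₂ 306.44, B 1667.1
Sensible, products 25→97.8 °C: 27407 kJ/h
Q = ΔH = -402850 kJ/h = -111.9 kW
Heat removed = 111.9 kJ/s

Q_out = 112 kJ/s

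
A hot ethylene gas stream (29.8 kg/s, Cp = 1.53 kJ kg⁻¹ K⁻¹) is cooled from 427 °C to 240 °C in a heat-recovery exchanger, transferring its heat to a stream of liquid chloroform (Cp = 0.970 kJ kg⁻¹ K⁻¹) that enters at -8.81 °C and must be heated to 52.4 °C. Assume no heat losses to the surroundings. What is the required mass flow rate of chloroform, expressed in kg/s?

ṁ_c = 144 kg/s

Heat released by hot stream: Q = 29.8 × 1.53 × (427 − 240) = 8526.1 kJ/s
Energy balance on cold side (adiabatic exchanger): Q = ṁ_c·Cp_c·(T_c,out − T_c,in)
ṁ_c = 8526.1 / [0.970 × (52.4 − -8.81)] = 143.6 kg/s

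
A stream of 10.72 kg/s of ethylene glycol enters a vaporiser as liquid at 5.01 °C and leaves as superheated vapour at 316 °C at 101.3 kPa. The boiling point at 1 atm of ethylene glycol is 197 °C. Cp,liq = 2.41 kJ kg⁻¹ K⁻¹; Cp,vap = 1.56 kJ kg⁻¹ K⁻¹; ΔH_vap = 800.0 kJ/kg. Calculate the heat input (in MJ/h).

liquid 5.01→197 °C: 462.7 kJ/kg
vaporisation at 197 °C: 800 kJ/kg
vapour 197→316 °C: 185.64 kJ/kg
Δh = 462.7 + 800 + 185.64 = 1448.3 kJ/kg
Q = ṁ·Δh = 10.72 kg/s × 1448.3 kJ/kg = 15526 kJ/s
|Q| = 15526 kW = 55894 MJ/h

Q = 55900 MJ/h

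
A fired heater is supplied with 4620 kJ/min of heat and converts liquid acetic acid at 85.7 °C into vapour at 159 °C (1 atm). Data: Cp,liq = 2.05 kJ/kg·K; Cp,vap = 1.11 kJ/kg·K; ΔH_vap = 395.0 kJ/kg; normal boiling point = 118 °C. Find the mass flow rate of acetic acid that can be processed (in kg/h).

ṁ = 547 kg/h

Δh = 2.05×(118−85.7) + 395.0 + 1.11×(159−118) = 506.72 kJ/kg
Q = 4620 kJ/min = 77 kJ/s = 277200 kJ/h
ṁ = Q/Δh = 277200 / 506.72 = 547.04 kg/h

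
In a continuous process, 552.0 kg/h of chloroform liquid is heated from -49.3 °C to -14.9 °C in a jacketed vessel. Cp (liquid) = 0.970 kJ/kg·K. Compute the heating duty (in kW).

Q = ṁ·Cp·ΔT = 552.0 × 0.970 × (-14.9 − -49.3) = 18419 kJ/h
Converting: 18419 / 3600 s = 5.1164 kW

Q = 5.12 kW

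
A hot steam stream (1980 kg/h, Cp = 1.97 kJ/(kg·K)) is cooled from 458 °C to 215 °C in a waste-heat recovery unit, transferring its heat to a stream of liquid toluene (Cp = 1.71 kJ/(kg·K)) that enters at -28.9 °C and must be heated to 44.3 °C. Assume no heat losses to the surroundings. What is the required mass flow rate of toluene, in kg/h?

ṁ_c = 7570 kg/h

Heat released by hot stream: Q = 1980 × 1.97 × (458 − 215) = 947850 kJ/h
Energy balance on cold side (adiabatic exchanger): Q = ṁ_c·Cp_c·(T_c,out − T_c,in)
ṁ_c = 947850 / [1.71 × (44.3 − -28.9)] = 7572.3 kg/h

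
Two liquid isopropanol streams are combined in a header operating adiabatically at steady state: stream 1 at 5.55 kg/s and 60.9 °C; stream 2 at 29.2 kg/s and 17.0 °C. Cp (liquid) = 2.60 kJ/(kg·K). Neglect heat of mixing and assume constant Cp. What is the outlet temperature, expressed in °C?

Energy balance with Q = 0: Σ ṁᵢCp,ᵢ(T_out − Tᵢ) = 0
T_out = Σ ṁᵢCp,ᵢTᵢ / Σ ṁᵢCp,ᵢ
      = 2169.4 / 90.35 = 24.011 °C

T_out = 24.0 °C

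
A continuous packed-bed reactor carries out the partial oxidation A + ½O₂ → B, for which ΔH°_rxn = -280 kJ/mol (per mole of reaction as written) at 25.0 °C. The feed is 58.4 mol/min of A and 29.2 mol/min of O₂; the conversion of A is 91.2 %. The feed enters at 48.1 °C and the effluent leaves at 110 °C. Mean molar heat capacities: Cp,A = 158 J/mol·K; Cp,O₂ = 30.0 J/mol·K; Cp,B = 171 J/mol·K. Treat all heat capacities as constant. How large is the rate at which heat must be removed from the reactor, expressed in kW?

Extent of reaction ξ = 0.912 × 58.4 = 53.261 mol/min
Reaction term: ξ·ΔH°_rxn = 53.261 × -280 = -14913 kJ/min
Sensible, feed 48.1→25 °C: -233.38 kJ/min
Outlet flows (mol/min): A 5.1392, O₂ 2.5696, B 53.261
Sensible, products 25→110 °C: 849.72 kJ/min
Q = ΔH = -14297 kJ/min = -238.28 kW
Heat removed = 238.28 kW

Q_out = 238 kW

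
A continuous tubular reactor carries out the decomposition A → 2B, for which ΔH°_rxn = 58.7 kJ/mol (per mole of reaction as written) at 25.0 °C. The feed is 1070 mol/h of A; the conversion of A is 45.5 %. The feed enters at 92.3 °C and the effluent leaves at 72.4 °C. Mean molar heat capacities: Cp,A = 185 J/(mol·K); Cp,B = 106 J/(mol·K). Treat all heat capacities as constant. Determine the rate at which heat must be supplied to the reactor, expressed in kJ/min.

Extent of reaction ξ = 0.455 × 1070 = 486.85 mol/h
Reaction term: ξ·ΔH°_rxn = 486.85 × 58.7 = 28578 kJ/h
Sensible, feed 92.3→25 °C: -13322 kJ/h
Outlet flows (mol/h): A 583.15, B 973.7
Sensible, products 25→72.4 °C: 10006 kJ/h
Q = ΔH = 25262 kJ/h = 7.0172 kW
Heat supplied = 421.03 kJ/min

Q_in = 421 kJ/min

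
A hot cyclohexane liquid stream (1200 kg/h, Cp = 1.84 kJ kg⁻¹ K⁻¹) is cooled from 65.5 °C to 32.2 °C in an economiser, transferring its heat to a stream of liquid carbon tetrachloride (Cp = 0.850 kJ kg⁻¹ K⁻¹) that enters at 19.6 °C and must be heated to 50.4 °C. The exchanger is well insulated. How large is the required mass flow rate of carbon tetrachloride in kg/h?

Heat released by hot stream: Q = 1200 × 1.84 × (65.5 − 32.2) = 73526 kJ/h
Energy balance on cold side (adiabatic exchanger): Q = ṁ_c·Cp_c·(T_c,out − T_c,in)
ṁ_c = 73526 / [0.850 × (50.4 − 19.6)] = 2808.5 kg/h

ṁ_c = 2810 kg/h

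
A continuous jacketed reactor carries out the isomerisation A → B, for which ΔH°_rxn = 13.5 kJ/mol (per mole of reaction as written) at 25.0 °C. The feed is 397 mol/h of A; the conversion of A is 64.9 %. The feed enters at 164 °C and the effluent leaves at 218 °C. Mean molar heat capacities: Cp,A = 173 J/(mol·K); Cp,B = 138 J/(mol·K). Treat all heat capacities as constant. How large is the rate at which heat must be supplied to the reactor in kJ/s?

Q_in = 1.51 kJ/s

Extent of reaction ξ = 0.649 × 397 = 257.65 mol/h
Reaction term: ξ·ΔH°_rxn = 257.65 × 13.5 = 3478.3 kJ/h
Sensible, feed 164→25 °C: -9546.7 kJ/h
Outlet flows (mol/h): A 139.35, B 257.65
Sensible, products 25→218 °C: 11515 kJ/h
Q = ΔH = 5446.6 kJ/h = 1.513 kW
Heat supplied = 1.513 kJ/s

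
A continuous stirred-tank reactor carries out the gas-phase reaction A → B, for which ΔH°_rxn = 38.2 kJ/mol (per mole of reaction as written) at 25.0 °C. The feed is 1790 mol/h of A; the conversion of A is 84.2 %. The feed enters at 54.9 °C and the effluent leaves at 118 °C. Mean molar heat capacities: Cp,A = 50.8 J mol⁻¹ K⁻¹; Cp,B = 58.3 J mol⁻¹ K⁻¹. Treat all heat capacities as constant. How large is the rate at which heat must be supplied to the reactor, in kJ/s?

Q_in = 17.9 kJ/s

Extent of reaction ξ = 0.842 × 1790 = 1507.2 mol/h
Reaction term: ξ·ΔH°_rxn = 1507.2 × 38.2 = 57574 kJ/h
Sensible, feed 54.9→25 °C: -2718.9 kJ/h
Outlet flows (mol/h): A 282.82, B 1507.2
Sensible, products 25→118 °C: 9507.9 kJ/h
Q = ΔH = 64363 kJ/h = 17.879 kW
Heat supplied = 17.879 kJ/s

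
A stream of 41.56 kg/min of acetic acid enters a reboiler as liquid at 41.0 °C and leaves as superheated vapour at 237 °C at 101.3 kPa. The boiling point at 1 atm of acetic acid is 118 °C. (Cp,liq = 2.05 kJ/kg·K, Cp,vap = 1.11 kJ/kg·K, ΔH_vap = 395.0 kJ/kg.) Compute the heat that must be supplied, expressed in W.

liquid 41.0→118 °C: 157.85 kJ/kg
vaporisation at 118 °C: 395 kJ/kg
vapour 118→237 °C: 132.09 kJ/kg
Δh = 157.85 + 395 + 132.09 = 684.94 kJ/kg
Q = ṁ·Δh = 41.56 kg/min × 684.94 kJ/kg = 28466 kJ/min
|Q| = 474.44 kW = 474440 W

Q = 474000 W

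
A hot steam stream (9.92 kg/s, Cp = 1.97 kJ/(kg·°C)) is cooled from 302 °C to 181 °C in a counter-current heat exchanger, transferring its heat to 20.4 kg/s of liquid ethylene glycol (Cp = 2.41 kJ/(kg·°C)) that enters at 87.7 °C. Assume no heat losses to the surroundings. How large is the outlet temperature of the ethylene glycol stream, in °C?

Heat released by hot stream: Q = 9.92 × 1.97 × (302 − 181) = 2364.6 kJ/s
Energy balance on cold side (adiabatic exchanger): Q = ṁ_c·Cp_c·(T_c,out − T_c,in)
T_c,out = 87.7 + 2364.6/(20.4 × 2.41) = 135.8 °C

T_c,out = 136 °C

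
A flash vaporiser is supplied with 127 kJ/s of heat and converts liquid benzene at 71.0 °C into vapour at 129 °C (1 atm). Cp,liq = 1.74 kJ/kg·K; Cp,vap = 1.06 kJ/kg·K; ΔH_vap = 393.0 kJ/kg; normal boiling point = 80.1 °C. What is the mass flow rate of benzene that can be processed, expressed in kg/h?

Δh = 1.74×(80.1−71.0) + 393.0 + 1.06×(129−80.1) = 460.67 kJ/kg
Q = 127 kJ/s = 127 kJ/s = 457200 kJ/h
ṁ = Q/Δh = 457200 / 460.67 = 992.47 kg/h

ṁ = 992 kg/h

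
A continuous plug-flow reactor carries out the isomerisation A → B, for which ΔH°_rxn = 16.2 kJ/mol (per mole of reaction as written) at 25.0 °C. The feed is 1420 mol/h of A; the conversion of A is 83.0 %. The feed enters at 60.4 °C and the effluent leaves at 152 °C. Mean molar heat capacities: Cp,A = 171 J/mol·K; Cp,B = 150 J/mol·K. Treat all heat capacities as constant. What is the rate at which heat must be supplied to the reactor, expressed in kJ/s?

Q_in = 10.6 kJ/s

Extent of reaction ξ = 0.830 × 1420 = 1178.6 mol/h
Reaction term: ξ·ΔH°_rxn = 1178.6 × 16.2 = 19093 kJ/h
Sensible, feed 60.4→25 °C: -8595.8 kJ/h
Outlet flows (mol/h): A 241.4, B 1178.6
Sensible, products 25→152 °C: 27695 kJ/h
Q = ΔH = 38192 kJ/h = 10.609 kW
Heat supplied = 10.609 kJ/s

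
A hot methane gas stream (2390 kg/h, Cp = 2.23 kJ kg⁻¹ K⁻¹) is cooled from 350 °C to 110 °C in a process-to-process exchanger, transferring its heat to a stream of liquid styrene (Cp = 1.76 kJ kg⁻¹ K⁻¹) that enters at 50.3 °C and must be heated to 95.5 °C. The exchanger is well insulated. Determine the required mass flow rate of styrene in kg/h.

ṁ_c = 16100 kg/h

Heat released by hot stream: Q = 2390 × 2.23 × (350 − 110) = 1.2791e+06 kJ/h
Energy balance on cold side (adiabatic exchanger): Q = ṁ_c·Cp_c·(T_c,out − T_c,in)
ṁ_c = 1.2791e+06 / [1.76 × (95.5 − 50.3)] = 16079 kg/h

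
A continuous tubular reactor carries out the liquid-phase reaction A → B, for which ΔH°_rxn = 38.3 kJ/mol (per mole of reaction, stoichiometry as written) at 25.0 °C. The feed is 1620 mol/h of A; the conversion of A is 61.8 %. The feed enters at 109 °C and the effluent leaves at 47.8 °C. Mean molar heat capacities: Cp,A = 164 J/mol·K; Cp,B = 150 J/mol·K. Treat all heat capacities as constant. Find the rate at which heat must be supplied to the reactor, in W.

Q_in = 6050 W

Extent of reaction ξ = 0.618 × 1620 = 1001.2 mol/h
Reaction term: ξ·ΔH°_rxn = 1001.2 × 38.3 = 38344 kJ/h
Sensible, feed 109→25 °C: -22317 kJ/h
Outlet flows (mol/h): A 618.84, B 1001.2
Sensible, products 25→47.8 °C: 5737.9 kJ/h
Q = ΔH = 21765 kJ/h = 6.0459 kW
Heat supplied = 6045.9 W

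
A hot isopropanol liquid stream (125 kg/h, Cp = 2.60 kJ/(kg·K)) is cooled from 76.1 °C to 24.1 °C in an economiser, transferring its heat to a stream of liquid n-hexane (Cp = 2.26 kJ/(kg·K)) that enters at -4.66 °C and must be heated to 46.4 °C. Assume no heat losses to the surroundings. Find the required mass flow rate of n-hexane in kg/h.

ṁ_c = 146 kg/h

Heat released by hot stream: Q = 125 × 2.60 × (76.1 − 24.1) = 16900 kJ/h
Energy balance on cold side (adiabatic exchanger): Q = ṁ_c·Cp_c·(T_c,out − T_c,in)
ṁ_c = 16900 / [2.26 × (46.4 − -4.66)] = 146.45 kg/h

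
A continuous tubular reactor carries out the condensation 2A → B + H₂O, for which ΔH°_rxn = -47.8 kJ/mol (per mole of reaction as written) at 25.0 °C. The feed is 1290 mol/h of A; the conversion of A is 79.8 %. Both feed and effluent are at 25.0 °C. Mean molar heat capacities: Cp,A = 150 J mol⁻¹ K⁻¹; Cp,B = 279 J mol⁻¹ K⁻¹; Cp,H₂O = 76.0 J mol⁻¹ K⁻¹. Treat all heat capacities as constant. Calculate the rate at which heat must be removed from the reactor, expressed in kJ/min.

Q_out = 410 kJ/min

Extent of reaction ξ = 0.798 × 1290 / 2 = 514.71 mol/h
Reaction term: ξ·ΔH°_rxn = 514.71 × -47.8 = -24603 kJ/h
Q = ΔH = -24603 kJ/h = -6.8342 kW
Heat removed = 410.05 kJ/min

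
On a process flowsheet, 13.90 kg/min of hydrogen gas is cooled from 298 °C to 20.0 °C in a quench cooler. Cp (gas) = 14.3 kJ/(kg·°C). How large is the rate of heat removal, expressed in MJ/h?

Q = ṁ·Cp·ΔT = 13.90 × 14.3 × (20.0 − 298) = -55258 kJ/min
Converting: 55258 / 60 s = 920.97 kW
Cooling duty = 3315.5 MJ/h

Q_c = 3320 MJ/h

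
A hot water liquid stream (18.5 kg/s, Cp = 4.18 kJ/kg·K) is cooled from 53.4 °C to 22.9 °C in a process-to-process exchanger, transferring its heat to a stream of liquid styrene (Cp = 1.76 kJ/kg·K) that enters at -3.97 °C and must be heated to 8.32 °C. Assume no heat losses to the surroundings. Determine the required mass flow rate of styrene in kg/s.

ṁ_c = 109 kg/s

Heat released by hot stream: Q = 18.5 × 4.18 × (53.4 − 22.9) = 2358.6 kJ/s
Energy balance on cold side (adiabatic exchanger): Q = ṁ_c·Cp_c·(T_c,out − T_c,in)
ṁ_c = 2358.6 / [1.76 × (8.32 − -3.97)] = 109.04 kg/s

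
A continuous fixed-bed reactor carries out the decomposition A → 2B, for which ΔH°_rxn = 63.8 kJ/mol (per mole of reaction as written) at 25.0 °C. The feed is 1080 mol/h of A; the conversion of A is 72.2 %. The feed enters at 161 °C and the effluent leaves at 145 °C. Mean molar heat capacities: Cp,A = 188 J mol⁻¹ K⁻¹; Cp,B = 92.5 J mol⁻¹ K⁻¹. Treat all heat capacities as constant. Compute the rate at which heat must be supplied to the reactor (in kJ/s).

Extent of reaction ξ = 0.722 × 1080 = 779.76 mol/h
Reaction term: ξ·ΔH°_rxn = 779.76 × 63.8 = 49749 kJ/h
Sensible, feed 161→25 °C: -27613 kJ/h
Outlet flows (mol/h): A 300.24, B 1559.5
Sensible, products 25→145 °C: 24084 kJ/h
Q = ΔH = 46219 kJ/h = 12.839 kW
Heat supplied = 12.839 kJ/s

Q_in = 12.8 kJ/s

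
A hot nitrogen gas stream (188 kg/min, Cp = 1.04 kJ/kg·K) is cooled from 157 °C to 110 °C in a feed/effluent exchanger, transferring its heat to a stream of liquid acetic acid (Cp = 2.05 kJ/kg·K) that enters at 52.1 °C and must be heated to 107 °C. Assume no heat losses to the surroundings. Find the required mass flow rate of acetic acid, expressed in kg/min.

Heat released by hot stream: Q = 188 × 1.04 × (157 − 110) = 9189.4 kJ/min
Energy balance on cold side (adiabatic exchanger): Q = ṁ_c·Cp_c·(T_c,out − T_c,in)
ṁ_c = 9189.4 / [2.05 × (107 − 52.1)] = 81.651 kg/min

ṁ_c = 81.7 kg/min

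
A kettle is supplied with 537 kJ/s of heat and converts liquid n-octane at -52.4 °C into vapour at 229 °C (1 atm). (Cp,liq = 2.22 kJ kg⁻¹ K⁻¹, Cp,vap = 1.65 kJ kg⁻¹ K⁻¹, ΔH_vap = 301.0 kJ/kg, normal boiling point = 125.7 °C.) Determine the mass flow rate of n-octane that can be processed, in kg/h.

Δh = 2.22×(125.7−-52.4) + 301.0 + 1.65×(229−125.7) = 866.83 kJ/kg
Q = 537 kJ/s = 537 kJ/s = 1.9332e+06 kJ/h
ṁ = Q/Δh = 1.9332e+06 / 866.83 = 2230.2 kg/h

ṁ = 2230 kg/h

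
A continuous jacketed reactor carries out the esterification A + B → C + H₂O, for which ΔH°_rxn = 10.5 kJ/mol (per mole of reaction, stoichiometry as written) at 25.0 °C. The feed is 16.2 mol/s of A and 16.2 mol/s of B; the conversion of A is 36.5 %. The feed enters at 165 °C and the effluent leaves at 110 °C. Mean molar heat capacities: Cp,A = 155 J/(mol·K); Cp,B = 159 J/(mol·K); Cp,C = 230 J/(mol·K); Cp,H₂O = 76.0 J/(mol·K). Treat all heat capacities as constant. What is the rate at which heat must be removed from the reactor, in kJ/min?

Extent of reaction ξ = 0.365 × 16.2 = 5.913 mol/s
Reaction term: ξ·ΔH°_rxn = 5.913 × 10.5 = 62.086 kJ/s
Sensible, feed 165→25 °C: -712.15 kJ/s
Outlet flows (mol/s): A 10.287, B 10.287, C 5.913, H₂O 5.913
Sensible, products 25→110 °C: 428.36 kJ/s
Q = ΔH = -221.71 kJ/s = -221.71 kW
Heat removed = 13303 kJ/min

Q_out = 13300 kJ/min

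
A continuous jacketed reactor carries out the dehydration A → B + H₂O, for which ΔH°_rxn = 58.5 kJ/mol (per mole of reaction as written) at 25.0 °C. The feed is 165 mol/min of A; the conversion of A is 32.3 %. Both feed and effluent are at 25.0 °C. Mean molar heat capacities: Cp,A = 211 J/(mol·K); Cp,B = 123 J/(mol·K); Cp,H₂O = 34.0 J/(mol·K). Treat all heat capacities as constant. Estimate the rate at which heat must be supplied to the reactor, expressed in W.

Q_in = 52000 W

Extent of reaction ξ = 0.323 × 165 = 53.295 mol/min
Reaction term: ξ·ΔH°_rxn = 53.295 × 58.5 = 3117.8 kJ/min
Q = ΔH = 3117.8 kJ/min = 51.963 kW
Heat supplied = 51963 W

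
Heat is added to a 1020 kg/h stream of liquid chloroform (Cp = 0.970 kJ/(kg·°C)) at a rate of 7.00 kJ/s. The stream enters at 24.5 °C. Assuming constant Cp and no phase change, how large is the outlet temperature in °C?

T_out = 50.0 °C

Q = 7.00 kJ/s = 25200 kJ/h
ΔT = Q/(ṁ·Cp) = 25200/(1020×0.970) = 25.47 K
T_out = 24.5 + 25.47 = 49.97 °C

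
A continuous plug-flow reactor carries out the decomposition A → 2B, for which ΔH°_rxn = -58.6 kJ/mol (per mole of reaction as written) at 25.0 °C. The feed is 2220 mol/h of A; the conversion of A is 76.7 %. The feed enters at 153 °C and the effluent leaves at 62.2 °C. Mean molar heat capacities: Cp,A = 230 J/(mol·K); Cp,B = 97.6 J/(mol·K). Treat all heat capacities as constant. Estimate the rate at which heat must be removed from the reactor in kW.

Q_out = 41.2 kW

Extent of reaction ξ = 0.767 × 2220 = 1702.7 mol/h
Reaction term: ξ·ΔH°_rxn = 1702.7 × -58.6 = -99781 kJ/h
Sensible, feed 153→25 °C: -65357 kJ/h
Outlet flows (mol/h): A 517.26, B 3405.5
Sensible, products 25→62.2 °C: 16790 kJ/h
Q = ΔH = -148350 kJ/h = -41.208 kW
Heat removed = 41.208 kW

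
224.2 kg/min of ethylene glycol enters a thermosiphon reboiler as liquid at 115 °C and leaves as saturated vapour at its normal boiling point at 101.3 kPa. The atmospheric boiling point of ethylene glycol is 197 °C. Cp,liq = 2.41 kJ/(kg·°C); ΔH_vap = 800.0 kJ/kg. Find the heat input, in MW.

Q = 3.73 MW

liquid 115→197 °C: 197.62 kJ/kg
vaporisation at 197 °C: 800 kJ/kg
Δh = 197.62 + 800 = 997.62 kJ/kg
Q = ṁ·Δh = 224.2 kg/min × 997.62 kJ/kg = 223670 kJ/min
|Q| = 3727.8 kW = 3.7278 MW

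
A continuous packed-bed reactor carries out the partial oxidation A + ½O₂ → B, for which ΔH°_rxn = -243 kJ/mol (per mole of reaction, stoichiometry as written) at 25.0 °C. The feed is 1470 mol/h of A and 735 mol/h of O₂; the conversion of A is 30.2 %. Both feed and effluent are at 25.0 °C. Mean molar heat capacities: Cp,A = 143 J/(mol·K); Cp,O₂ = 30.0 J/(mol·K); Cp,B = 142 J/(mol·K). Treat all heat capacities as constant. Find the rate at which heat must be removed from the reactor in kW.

Q_out = 30.0 kW

Extent of reaction ξ = 0.302 × 1470 = 443.94 mol/h
Reaction term: ξ·ΔH°_rxn = 443.94 × -243 = -107880 kJ/h
Q = ΔH = -107880 kJ/h = -29.966 kW
Heat removed = 29.966 kW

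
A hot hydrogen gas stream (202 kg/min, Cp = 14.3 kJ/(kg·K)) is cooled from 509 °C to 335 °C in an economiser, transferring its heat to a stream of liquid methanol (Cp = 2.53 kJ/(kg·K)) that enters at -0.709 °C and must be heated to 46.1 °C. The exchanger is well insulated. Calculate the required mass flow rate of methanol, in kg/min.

Heat released by hot stream: Q = 202 × 14.3 × (509 − 335) = 502620 kJ/min
Energy balance on cold side (adiabatic exchanger): Q = ṁ_c·Cp_c·(T_c,out − T_c,in)
ṁ_c = 502620 / [2.53 × (46.1 − -0.709)] = 4244.1 kg/min

ṁ_c = 4240 kg/min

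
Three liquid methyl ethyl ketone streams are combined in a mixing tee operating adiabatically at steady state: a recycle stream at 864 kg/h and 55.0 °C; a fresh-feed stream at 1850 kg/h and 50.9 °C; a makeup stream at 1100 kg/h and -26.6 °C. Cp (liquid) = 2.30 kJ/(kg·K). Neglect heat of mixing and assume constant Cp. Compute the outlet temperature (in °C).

T_out = 29.5 °C

No heat crosses the boundary, so H_out = H_in.
Σ ṁᵢCp,ᵢTᵢ = 864×2.30×55.0 + 1850×2.30×50.9 + 1100×2.30×-26.6 = 258580
Σ ṁᵢCp,ᵢ = 864×2.30 + 1850×2.30 + 1100×2.30 = 8772.2
T_out = 258580 / 8772.2 = 29.477 °C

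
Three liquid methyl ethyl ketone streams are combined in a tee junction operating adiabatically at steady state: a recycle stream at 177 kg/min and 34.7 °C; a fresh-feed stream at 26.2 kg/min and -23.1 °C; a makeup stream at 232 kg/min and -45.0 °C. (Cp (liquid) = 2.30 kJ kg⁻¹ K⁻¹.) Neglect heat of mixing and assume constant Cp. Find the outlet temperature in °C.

T_out = -11.3 °C

No heat crosses the boundary, so H_out = H_in.
Σ ṁᵢCp,ᵢTᵢ = 177×2.30×34.7 + 26.2×2.30×-23.1 + 232×2.30×-45.0 = -11278
Σ ṁᵢCp,ᵢ = 177×2.30 + 26.2×2.30 + 232×2.30 = 1001
T_out = -11278 / 1001 = -11.267 °C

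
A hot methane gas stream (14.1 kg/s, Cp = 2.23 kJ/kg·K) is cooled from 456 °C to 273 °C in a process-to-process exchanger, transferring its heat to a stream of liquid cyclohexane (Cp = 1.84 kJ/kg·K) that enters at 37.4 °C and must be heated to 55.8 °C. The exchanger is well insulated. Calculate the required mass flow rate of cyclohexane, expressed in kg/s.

Heat released by hot stream: Q = 14.1 × 2.23 × (456 − 273) = 5754.1 kJ/s
Energy balance on cold side (adiabatic exchanger): Q = ṁ_c·Cp_c·(T_c,out − T_c,in)
ṁ_c = 5754.1 / [1.84 × (55.8 − 37.4)] = 169.96 kg/s

ṁ_c = 170 kg/s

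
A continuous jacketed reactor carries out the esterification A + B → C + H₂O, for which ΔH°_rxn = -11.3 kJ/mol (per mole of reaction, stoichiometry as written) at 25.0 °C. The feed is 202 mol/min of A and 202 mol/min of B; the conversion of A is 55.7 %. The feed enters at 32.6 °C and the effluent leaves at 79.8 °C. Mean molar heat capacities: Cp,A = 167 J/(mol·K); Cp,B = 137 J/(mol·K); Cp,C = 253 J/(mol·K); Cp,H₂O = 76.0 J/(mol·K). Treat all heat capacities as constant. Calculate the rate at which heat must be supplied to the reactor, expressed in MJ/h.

Q_in = 107 MJ/h

Extent of reaction ξ = 0.557 × 202 = 112.51 mol/min
Reaction term: ξ·ΔH°_rxn = 112.51 × -11.3 = -1271.4 kJ/min
Sensible, feed 32.6→25 °C: -466.7 kJ/min
Outlet flows (mol/min): A 89.486, B 89.486, C 112.51, H₂O 112.51
Sensible, products 25→79.8 °C: 3519.3 kJ/min
Q = ΔH = 1781.2 kJ/min = 29.687 kW
Heat supplied = 106.87 MJ/h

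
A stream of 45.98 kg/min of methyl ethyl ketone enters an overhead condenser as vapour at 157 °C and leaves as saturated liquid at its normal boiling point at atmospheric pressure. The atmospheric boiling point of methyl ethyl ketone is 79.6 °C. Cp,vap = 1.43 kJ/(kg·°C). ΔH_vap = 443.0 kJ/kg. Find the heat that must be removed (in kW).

Q_c = 424 kW

vapour 157→79.6 °C: -110.68 kJ/kg
condensation at 79.6 °C: -443 kJ/kg
Δh = -110.68 + -443 = -553.68 kJ/kg
Q = ṁ·Δh = 45.98 kg/min × -553.68 kJ/kg = -25458 kJ/min
|Q| = 424.3 kW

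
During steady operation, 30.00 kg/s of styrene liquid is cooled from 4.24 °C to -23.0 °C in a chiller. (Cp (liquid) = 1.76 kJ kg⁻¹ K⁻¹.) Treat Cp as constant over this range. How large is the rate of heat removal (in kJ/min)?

Q_c = 86300 kJ/min

Q = ṁ·Cp·ΔT = 30.00 × 1.76 × (-23.0 − 4.24) = -1438.3 kJ/s
Cooling duty = 86296 kJ/min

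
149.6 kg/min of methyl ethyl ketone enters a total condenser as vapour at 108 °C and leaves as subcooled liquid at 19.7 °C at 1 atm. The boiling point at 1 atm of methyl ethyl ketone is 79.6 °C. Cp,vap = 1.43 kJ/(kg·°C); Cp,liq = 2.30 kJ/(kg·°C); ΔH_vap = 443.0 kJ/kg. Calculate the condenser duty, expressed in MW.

Q_c = 1.55 MW

vapour 108→79.6 °C: -40.612 kJ/kg
condensation at 79.6 °C: -443 kJ/kg
liquid 79.6→19.7 °C: -137.77 kJ/kg
Δh = -40.612 + -443 + -137.77 = -621.38 kJ/kg
Q = ṁ·Δh = 149.6 kg/min × -621.38 kJ/kg = -92959 kJ/min
|Q| = 1549.3 kW = 1.5493 MW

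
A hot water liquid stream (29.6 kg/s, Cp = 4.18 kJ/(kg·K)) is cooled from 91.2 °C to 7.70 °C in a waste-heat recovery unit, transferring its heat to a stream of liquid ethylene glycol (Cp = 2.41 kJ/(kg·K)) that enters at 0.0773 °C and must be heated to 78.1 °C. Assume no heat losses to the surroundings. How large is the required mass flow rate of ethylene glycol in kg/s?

ṁ_c = 54.9 kg/s

Heat released by hot stream: Q = 29.6 × 4.18 × (91.2 − 7.70) = 10331 kJ/s
Energy balance on cold side (adiabatic exchanger): Q = ṁ_c·Cp_c·(T_c,out − T_c,in)
ṁ_c = 10331 / [2.41 × (78.1 − 0.0773)] = 54.944 kg/s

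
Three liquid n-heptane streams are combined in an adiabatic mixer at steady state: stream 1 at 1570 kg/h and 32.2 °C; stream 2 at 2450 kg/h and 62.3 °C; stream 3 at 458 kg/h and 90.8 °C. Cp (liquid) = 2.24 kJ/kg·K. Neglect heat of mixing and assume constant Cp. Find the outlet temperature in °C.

Adiabatic, steady state ⇒ Σ ṁᵢCp,ᵢ(T_out − Tᵢ) = 0
Σ ṁᵢCp,ᵢTᵢ = 1570×2.24×32.2 + 2450×2.24×62.3 + 458×2.24×90.8 = 548300
Σ ṁᵢCp,ᵢ = 1570×2.24 + 2450×2.24 + 458×2.24 = 10031
T_out = 548300 / 10031 = 54.662 °C

T_out = 54.7 °C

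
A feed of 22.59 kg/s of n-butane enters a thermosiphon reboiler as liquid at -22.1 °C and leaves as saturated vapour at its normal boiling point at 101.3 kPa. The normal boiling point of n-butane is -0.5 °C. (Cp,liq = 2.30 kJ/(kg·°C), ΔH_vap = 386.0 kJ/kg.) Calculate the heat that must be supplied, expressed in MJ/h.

Q = 35400 MJ/h

liquid -22.1→-0.5 °C: 49.68 kJ/kg
vaporisation at -0.5 °C: 386 kJ/kg
Δh = 49.68 + 386 = 435.68 kJ/kg
Q = ṁ·Δh = 22.59 kg/s × 435.68 kJ/kg = 9842 kJ/s
|Q| = 9842 kW = 35431 MJ/h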